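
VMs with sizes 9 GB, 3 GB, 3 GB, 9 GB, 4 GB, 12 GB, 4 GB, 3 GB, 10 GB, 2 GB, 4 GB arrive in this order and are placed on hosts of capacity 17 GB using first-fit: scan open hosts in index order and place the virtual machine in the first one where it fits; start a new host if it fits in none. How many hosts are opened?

4

  9 → host 1 (new)  [load 9/17]
  3 → host 1  [load 12/17]
  3 → host 1  [load 15/17]
  9 → host 2 (new)  [load 9/17]
  4 → host 2  [load 13/17]
  12 → host 3 (new)  [load 12/17]
  4 → host 2  [load 17/17]
  3 → host 3  [load 15/17]
  10 → host 4 (new)  [load 10/17]
  2 → host 1  [load 17/17]
  4 → host 4  [load 14/17]
4 hosts opened.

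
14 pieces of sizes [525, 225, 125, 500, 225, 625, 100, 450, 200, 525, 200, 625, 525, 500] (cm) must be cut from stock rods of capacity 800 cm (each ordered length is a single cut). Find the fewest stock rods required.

8

Total = 625 + 625 + 525 + 525 + 525 + 500 + 500 + 450 + 225 + 225 + 200 + 200 + 125 + 100 = 5350 cm.
Lower bound: ⌈5350/800⌉ = 7 stock rods.
Also, 8 pieces each exceed 400 cm, and no two of those can share a stock rod, so at least 8 stock rods are needed.
A packing using 8 stock rods:
  stock rod 1: 625 + 125 = 750
  stock rod 2: 625 + 100 = 725
  stock rod 3: 525 + 225 = 750
  stock rod 4: 525 + 225 = 750
  stock rod 5: 525 + 200 = 725
  stock rod 6: 500 + 200 = 700
  stock rod 7: 500 = 500
  stock rod 8: 450 = 450
This matches the lower bound, so 8 is optimal.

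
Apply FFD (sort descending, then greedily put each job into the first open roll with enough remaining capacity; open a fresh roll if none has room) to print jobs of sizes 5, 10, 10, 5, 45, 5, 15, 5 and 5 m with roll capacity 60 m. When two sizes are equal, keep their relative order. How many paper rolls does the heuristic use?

2

Sorted descending: 45, 15, 10, 10, 5, 5, 5, 5, 5.
  45 → roll 1 (new)  [load 45/60]
  15 → roll 1  [load 60/60]
  10 → roll 2 (new)  [load 10/60]
  10 → roll 2  [load 20/60]
  5 → roll 2  [load 25/60]
  5 → roll 2  [load 30/60]
  5 → roll 2  [load 35/60]
  5 → roll 2  [load 40/60]
  5 → roll 2  [load 45/60]
2 paper rolls opened.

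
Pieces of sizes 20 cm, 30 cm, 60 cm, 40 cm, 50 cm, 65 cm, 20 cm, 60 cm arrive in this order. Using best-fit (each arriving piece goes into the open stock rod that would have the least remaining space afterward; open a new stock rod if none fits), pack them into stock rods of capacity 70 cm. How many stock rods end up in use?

  20 → stock rod 1 (new)  [load 20/70]
  30 → stock rod 1  [load 50/70]
  60 → stock rod 2 (new)  [load 60/70]
  40 → stock rod 3 (new)  [load 40/70]
  50 → stock rod 4 (new)  [load 50/70]
  65 → stock rod 5 (new)  [load 65/70]
  20 → stock rod 1  [load 70/70]
  60 → stock rod 6 (new)  [load 60/70]
6 stock rods opened.

6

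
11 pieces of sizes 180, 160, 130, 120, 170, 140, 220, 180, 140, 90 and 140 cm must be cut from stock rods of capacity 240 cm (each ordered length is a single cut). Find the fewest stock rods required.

10

Total = 220 + 180 + 180 + 170 + 160 + 140 + 140 + 140 + 130 + 120 + 90 = 1670 cm.
Lower bound: ⌈1670/240⌉ = 7 stock rods.
Also, 9 pieces each exceed 120 cm, and no two of those can share a stock rod, so at least 9 stock rods are needed.
A packing using 10 stock rods:
  stock rod 1: 220 = 220
  stock rod 2: 180 = 180
  stock rod 3: 180 = 180
  stock rod 4: 170 = 170
  stock rod 5: 160 = 160
  stock rod 6: 140 + 90 = 230
  stock rod 7: 140 = 140
  stock rod 8: 140 = 140
  stock rod 9: 130 = 130
  stock rod 10: 120 = 120
No arrangement into 9 stock rods stays within capacity, so 10 is optimal.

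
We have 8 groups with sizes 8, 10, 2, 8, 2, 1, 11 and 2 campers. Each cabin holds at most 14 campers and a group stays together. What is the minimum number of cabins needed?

4

Total = 11 + 10 + 8 + 8 + 2 + 2 + 2 + 1 = 44 campers.
Lower bound: ⌈44/14⌉ = 4 cabins.
A packing using 4 cabins:
  cabin 1: 11 + 2 + 1 = 14
  cabin 2: 10 + 2 + 2 = 14
  cabin 3: 8 = 8
  cabin 4: 8 = 8
This matches the lower bound, so 4 is optimal.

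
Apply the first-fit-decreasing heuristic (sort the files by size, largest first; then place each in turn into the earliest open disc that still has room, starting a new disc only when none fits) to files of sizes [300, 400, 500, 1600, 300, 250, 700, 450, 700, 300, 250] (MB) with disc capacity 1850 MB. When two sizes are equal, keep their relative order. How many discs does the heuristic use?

Sorted descending: 1600, 700, 700, 500, 450, 400, 300, 300, 300, 250, 250.
  1600 → disc 1 (new)  [load 1600/1850]
  700 → disc 2 (new)  [load 700/1850]
  700 → disc 2  [load 1400/1850]
  500 → disc 3 (new)  [load 500/1850]
  450 → disc 2  [load 1850/1850]
  400 → disc 3  [load 900/1850]
  300 → disc 3  [load 1200/1850]
  300 → disc 3  [load 1500/1850]
  300 → disc 3  [load 1800/1850]
  250 → disc 1  [load 1850/1850]
  250 → disc 4 (new)  [load 250/1850]
4 discs opened.

4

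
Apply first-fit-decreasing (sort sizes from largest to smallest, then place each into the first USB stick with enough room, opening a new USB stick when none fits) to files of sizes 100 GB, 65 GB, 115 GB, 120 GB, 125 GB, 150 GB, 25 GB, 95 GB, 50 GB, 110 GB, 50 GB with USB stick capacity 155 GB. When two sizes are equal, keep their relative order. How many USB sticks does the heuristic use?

8

Sorted descending: 150, 125, 120, 115, 110, 100, 95, 65, 50, 50, 25.
  150 → USB stick 1 (new)  [load 150/155]
  125 → USB stick 2 (new)  [load 125/155]
  120 → USB stick 3 (new)  [load 120/155]
  115 → USB stick 4 (new)  [load 115/155]
  110 → USB stick 5 (new)  [load 110/155]
  100 → USB stick 6 (new)  [load 100/155]
  95 → USB stick 7 (new)  [load 95/155]
  65 → USB stick 8 (new)  [load 65/155]
  50 → USB stick 6  [load 150/155]
  50 → USB stick 7  [load 145/155]
  25 → USB stick 2  [load 150/155]
8 USB sticks opened.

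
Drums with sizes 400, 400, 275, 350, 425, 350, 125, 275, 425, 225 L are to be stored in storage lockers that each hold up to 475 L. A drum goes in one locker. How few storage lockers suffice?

9

Total = 425 + 425 + 400 + 400 + 350 + 350 + 275 + 275 + 225 + 125 = 3250 L.
Lower bound: ⌈3250/475⌉ = 7 storage lockers.
Also, 8 drums each exceed 475/2 L, and no two of those can share a locker, so at least 8 storage lockers are needed.
A packing using 9 storage lockers:
  locker 1: 425 = 425
  locker 2: 425 = 425
  locker 3: 400 = 400
  locker 4: 400 = 400
  locker 5: 350 + 125 = 475
  locker 6: 350 = 350
  locker 7: 275 = 275
  locker 8: 275 = 275
  locker 9: 225 = 225
No arrangement into 8 storage lockers stays within capacity, so 9 is optimal.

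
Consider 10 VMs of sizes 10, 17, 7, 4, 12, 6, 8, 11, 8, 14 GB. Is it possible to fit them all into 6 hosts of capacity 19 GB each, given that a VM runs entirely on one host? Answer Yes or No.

Yes

A valid assignment using 6 hosts:
  host 1: 17 = 17
  host 2: 14 + 4 = 18
  host 3: 12 + 7 = 19
  host 4: 11 + 8 = 19
  host 5: 10 + 8 = 18
  host 6: 6 = 6
Every load is within 19 GB, so 6 hosts suffice.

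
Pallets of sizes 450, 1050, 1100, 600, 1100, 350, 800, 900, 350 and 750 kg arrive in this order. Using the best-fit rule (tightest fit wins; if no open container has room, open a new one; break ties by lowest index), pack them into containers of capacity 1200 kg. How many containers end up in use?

7

  450 → container 1 (new)  [load 450/1200]
  1050 → container 2 (new)  [load 1050/1200]
  1100 → container 3 (new)  [load 1100/1200]
  600 → container 1  [load 1050/1200]
  1100 → container 4 (new)  [load 1100/1200]
  350 → container 5 (new)  [load 350/1200]
  800 → container 5  [load 1150/1200]
  900 → container 6 (new)  [load 900/1200]
  350 → container 7 (new)  [load 350/1200]
  750 → container 7  [load 1100/1200]
7 containers opened.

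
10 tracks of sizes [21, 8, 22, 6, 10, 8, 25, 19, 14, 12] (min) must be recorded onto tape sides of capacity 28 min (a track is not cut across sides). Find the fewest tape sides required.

Total = 25 + 22 + 21 + 19 + 14 + 12 + 10 + 8 + 8 + 6 = 145 min.
Lower bound: ⌈145/28⌉ = 6 tape sides.
A packing using 6 tape sides:
  side 1: 25 = 25
  side 2: 22 + 6 = 28
  side 3: 21 = 21
  side 4: 19 + 8 = 27
  side 5: 14 + 12 = 26
  side 6: 10 + 8 = 18
This matches the lower bound, so 6 is optimal.

6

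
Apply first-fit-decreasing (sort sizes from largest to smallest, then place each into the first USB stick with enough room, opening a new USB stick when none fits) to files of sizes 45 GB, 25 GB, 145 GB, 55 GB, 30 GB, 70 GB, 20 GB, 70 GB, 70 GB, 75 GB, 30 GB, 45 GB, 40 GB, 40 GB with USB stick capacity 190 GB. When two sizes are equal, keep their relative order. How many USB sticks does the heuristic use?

Sorted descending: 145, 75, 70, 70, 70, 55, 45, 45, 40, 40, 30, 30, 25, 20.
  145 → USB stick 1 (new)  [load 145/190]
  75 → USB stick 2 (new)  [load 75/190]
  70 → USB stick 2  [load 145/190]
  70 → USB stick 3 (new)  [load 70/190]
  70 → USB stick 3  [load 140/190]
  55 → USB stick 4 (new)  [load 55/190]
  45 → USB stick 1  [load 190/190]
  45 → USB stick 2  [load 190/190]
  40 → USB stick 3  [load 180/190]
  40 → USB stick 4  [load 95/190]
  30 → USB stick 4  [load 125/190]
  30 → USB stick 4  [load 155/190]
  25 → USB stick 4  [load 180/190]
  20 → USB stick 5 (new)  [load 20/190]
5 USB sticks opened.

5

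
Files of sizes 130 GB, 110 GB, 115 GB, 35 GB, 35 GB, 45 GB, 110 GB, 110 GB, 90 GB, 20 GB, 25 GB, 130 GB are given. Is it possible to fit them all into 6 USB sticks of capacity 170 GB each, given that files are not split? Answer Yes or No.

No

Total = 955 GB; ⌈955/170⌉ = 6.
7 files each exceed half the capacity and cannot share a USB stick, forcing at least 7 USB sticks.
At least 7 USB sticks are required, but only 6 are allowed.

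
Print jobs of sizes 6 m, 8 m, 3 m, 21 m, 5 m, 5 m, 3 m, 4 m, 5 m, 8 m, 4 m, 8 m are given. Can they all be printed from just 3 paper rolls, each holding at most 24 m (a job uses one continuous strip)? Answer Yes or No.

No

Total = 80 m; ⌈80/24⌉ = 4.
At least 4 paper rolls are required, but only 3 are allowed.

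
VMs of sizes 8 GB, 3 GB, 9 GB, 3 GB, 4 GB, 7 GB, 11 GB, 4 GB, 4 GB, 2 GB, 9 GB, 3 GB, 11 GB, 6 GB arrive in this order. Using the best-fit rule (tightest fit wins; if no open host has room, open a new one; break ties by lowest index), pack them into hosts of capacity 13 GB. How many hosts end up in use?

8

  8 → host 1 (new)  [load 8/13]
  3 → host 1  [load 11/13]
  9 → host 2 (new)  [load 9/13]
  3 → host 2  [load 12/13]
  4 → host 3 (new)  [load 4/13]
  7 → host 3  [load 11/13]
  11 → host 4 (new)  [load 11/13]
  4 → host 5 (new)  [load 4/13]
  4 → host 5  [load 8/13]
  2 → host 1  [load 13/13]
  9 → host 6 (new)  [load 9/13]
  3 → host 6  [load 12/13]
  11 → host 7 (new)  [load 11/13]
  6 → host 8 (new)  [load 6/13]
8 hosts opened.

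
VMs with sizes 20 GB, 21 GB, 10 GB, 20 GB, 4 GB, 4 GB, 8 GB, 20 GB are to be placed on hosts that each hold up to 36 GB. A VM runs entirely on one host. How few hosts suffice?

4

Total = 21 + 20 + 20 + 20 + 10 + 8 + 4 + 4 = 107 GB.
Lower bound: ⌈107/36⌉ = 3 hosts.
Also, 4 VMs each exceed 18 GB, and no two of those can share a host, so at least 4 hosts are needed.
A packing using 4 hosts:
  host 1: 21 + 10 + 4 = 35
  host 2: 20 + 8 + 4 = 32
  host 3: 20 = 20
  host 4: 20 = 20
This matches the lower bound, so 4 is optimal.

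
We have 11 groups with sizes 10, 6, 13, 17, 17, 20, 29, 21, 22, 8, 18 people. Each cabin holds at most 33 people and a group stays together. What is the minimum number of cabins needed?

7

Total = 29 + 22 + 21 + 20 + 18 + 17 + 17 + 13 + 10 + 8 + 6 = 181 people.
Lower bound: ⌈181/33⌉ = 6 cabins.
Also, 7 groups each exceed 33/2 people, and no two of those can share a cabin, so at least 7 cabins are needed.
A packing using 7 cabins:
  cabin 1: 29 = 29
  cabin 2: 22 + 10 = 32
  cabin 3: 21 + 8 = 29
  cabin 4: 20 + 13 = 33
  cabin 5: 18 + 6 = 24
  cabin 6: 17 = 17
  cabin 7: 17 = 17
This matches the lower bound, so 7 is optimal.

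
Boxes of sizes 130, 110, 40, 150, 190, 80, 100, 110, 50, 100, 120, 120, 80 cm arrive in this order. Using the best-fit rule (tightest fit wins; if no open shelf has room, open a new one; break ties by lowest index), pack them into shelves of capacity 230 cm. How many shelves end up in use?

7

  130 → shelf 1 (new)  [load 130/230]
  110 → shelf 2 (new)  [load 110/230]
  40 → shelf 1  [load 170/230]
  150 → shelf 3 (new)  [load 150/230]
  190 → shelf 4 (new)  [load 190/230]
  80 → shelf 3  [load 230/230]
  100 → shelf 2  [load 210/230]
  110 → shelf 5 (new)  [load 110/230]
  50 → shelf 1  [load 220/230]
  100 → shelf 5  [load 210/230]
  120 → shelf 6 (new)  [load 120/230]
  120 → shelf 7 (new)  [load 120/230]
  80 → shelf 6  [load 200/230]
7 shelves opened.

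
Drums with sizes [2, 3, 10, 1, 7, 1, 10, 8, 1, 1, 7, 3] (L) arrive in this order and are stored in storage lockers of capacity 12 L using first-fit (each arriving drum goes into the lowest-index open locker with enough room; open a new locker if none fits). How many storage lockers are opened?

6

  2 → locker 1 (new)  [load 2/12]
  3 → locker 1  [load 5/12]
  10 → locker 2 (new)  [load 10/12]
  1 → locker 1  [load 6/12]
  7 → locker 3 (new)  [load 7/12]
  1 → locker 1  [load 7/12]
  10 → locker 4 (new)  [load 10/12]
  8 → locker 5 (new)  [load 8/12]
  1 → locker 1  [load 8/12]
  1 → locker 1  [load 9/12]
  7 → locker 6 (new)  [load 7/12]
  3 → locker 1  [load 12/12]
6 storage lockers opened.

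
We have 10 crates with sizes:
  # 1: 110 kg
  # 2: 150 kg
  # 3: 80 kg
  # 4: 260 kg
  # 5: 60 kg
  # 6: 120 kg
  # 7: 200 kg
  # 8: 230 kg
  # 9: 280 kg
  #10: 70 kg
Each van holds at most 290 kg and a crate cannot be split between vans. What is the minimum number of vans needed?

6

Total = 280 + 260 + 230 + 200 + 150 + 120 + 110 + 80 + 70 + 60 = 1560 kg.
Lower bound: ⌈1560/290⌉ = 6 vans.
A packing using 6 vans:
  van 1: 280 = 280
  van 2: 260 = 260
  van 3: 230 + 60 = 290
  van 4: 200 + 80 = 280
  van 5: 150 + 120 = 270
  van 6: 110 + 70 = 180
This matches the lower bound, so 6 is optimal.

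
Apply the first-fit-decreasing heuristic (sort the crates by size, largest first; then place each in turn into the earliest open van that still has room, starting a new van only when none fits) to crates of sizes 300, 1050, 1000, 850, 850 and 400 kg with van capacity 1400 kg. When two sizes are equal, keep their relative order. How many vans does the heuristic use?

4

Sorted descending: 1050, 1000, 850, 850, 400, 300.
  1050 → van 1 (new)  [load 1050/1400]
  1000 → van 2 (new)  [load 1000/1400]
  850 → van 3 (new)  [load 850/1400]
  850 → van 4 (new)  [load 850/1400]
  400 → van 2  [load 1400/1400]
  300 → van 1  [load 1350/1400]
4 vans opened.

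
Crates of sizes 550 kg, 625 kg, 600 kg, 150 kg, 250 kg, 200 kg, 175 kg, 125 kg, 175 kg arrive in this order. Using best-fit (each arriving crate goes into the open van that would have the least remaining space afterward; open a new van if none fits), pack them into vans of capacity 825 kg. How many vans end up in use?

  550 → van 1 (new)  [load 550/825]
  625 → van 2 (new)  [load 625/825]
  600 → van 3 (new)  [load 600/825]
  150 → van 2  [load 775/825]
  250 → van 1  [load 800/825]
  200 → van 3  [load 800/825]
  175 → van 4 (new)  [load 175/825]
  125 → van 4  [load 300/825]
  175 → van 4  [load 475/825]
4 vans opened.

4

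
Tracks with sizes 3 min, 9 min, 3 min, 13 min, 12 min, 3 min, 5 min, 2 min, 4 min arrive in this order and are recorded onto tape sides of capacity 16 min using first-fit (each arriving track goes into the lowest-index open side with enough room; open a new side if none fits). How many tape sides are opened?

  3 → side 1 (new)  [load 3/16]
  9 → side 1  [load 12/16]
  3 → side 1  [load 15/16]
  13 → side 2 (new)  [load 13/16]
  12 → side 3 (new)  [load 12/16]
  3 → side 2  [load 16/16]
  5 → side 4 (new)  [load 5/16]
  2 → side 3  [load 14/16]
  4 → side 4  [load 9/16]
4 tape sides opened.

4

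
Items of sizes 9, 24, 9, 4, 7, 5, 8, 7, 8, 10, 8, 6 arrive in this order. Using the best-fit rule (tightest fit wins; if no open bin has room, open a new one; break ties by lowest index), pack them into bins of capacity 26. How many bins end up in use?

  9 → bin 1 (new)  [load 9/26]
  24 → bin 2 (new)  [load 24/26]
  9 → bin 1  [load 18/26]
  4 → bin 1  [load 22/26]
  7 → bin 3 (new)  [load 7/26]
  5 → bin 3  [load 12/26]
  8 → bin 3  [load 20/26]
  7 → bin 4 (new)  [load 7/26]
  8 → bin 4  [load 15/26]
  10 → bin 4  [load 25/26]
  8 → bin 5 (new)  [load 8/26]
  6 → bin 3  [load 26/26]
5 bins opened.

5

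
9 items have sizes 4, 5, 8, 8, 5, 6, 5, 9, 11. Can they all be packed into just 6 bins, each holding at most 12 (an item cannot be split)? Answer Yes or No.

Yes

A valid assignment using 6 bins:
  bin 1: 11 = 11
  bin 2: 9 = 9
  bin 3: 8 + 4 = 12
  bin 4: 8 = 8
  bin 5: 6 + 5 = 11
  bin 6: 5 + 5 = 10
Every load is within 12, so 6 bins suffice.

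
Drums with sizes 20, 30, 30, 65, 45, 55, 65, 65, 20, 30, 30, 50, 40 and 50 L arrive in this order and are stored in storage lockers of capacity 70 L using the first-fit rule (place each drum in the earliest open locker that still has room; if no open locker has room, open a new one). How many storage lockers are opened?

10

  20 → locker 1 (new)  [load 20/70]
  30 → locker 1  [load 50/70]
  30 → locker 2 (new)  [load 30/70]
  65 → locker 3 (new)  [load 65/70]
  45 → locker 4 (new)  [load 45/70]
  55 → locker 5 (new)  [load 55/70]
  65 → locker 6 (new)  [load 65/70]
  65 → locker 7 (new)  [load 65/70]
  20 → locker 1  [load 70/70]
  30 → locker 2  [load 60/70]
  30 → locker 8 (new)  [load 30/70]
  50 → locker 9 (new)  [load 50/70]
  40 → locker 8  [load 70/70]
  50 → locker 10 (new)  [load 50/70]
10 storage lockers opened.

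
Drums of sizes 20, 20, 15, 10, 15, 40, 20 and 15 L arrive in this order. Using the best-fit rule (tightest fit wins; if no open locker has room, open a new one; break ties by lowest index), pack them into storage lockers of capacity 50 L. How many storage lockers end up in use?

4

  20 → locker 1 (new)  [load 20/50]
  20 → locker 1  [load 40/50]
  15 → locker 2 (new)  [load 15/50]
  10 → locker 1  [load 50/50]
  15 → locker 2  [load 30/50]
  40 → locker 3 (new)  [load 40/50]
  20 → locker 2  [load 50/50]
  15 → locker 4 (new)  [load 15/50]
4 storage lockers opened.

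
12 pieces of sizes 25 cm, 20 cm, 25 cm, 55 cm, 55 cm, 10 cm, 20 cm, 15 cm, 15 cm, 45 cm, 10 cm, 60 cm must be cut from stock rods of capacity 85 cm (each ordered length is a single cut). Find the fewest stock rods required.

Total = 60 + 55 + 55 + 45 + 25 + 25 + 20 + 20 + 15 + 15 + 10 + 10 = 355 cm.
Lower bound: ⌈355/85⌉ = 5 stock rods.
A packing using 5 stock rods:
  stock rod 1: 60 + 25 = 85
  stock rod 2: 55 + 25 = 80
  stock rod 3: 55 + 20 + 10 = 85
  stock rod 4: 45 + 20 + 15 = 80
  stock rod 5: 15 + 10 = 25
This matches the lower bound, so 5 is optimal.

5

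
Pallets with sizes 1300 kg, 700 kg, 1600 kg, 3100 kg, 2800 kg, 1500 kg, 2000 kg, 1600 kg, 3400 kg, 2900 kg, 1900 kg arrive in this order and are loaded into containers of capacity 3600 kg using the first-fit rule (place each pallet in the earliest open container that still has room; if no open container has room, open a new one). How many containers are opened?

  1300 → container 1 (new)  [load 1300/3600]
  700 → container 1  [load 2000/3600]
  1600 → container 1  [load 3600/3600]
  3100 → container 2 (new)  [load 3100/3600]
  2800 → container 3 (new)  [load 2800/3600]
  1500 → container 4 (new)  [load 1500/3600]
  2000 → container 4  [load 3500/3600]
  1600 → container 5 (new)  [load 1600/3600]
  3400 → container 6 (new)  [load 3400/3600]
  2900 → container 7 (new)  [load 2900/3600]
  1900 → container 5  [load 3500/3600]
7 containers opened.

7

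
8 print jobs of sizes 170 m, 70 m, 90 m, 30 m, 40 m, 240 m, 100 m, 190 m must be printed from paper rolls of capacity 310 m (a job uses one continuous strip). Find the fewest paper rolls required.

3

Total = 240 + 190 + 170 + 100 + 90 + 70 + 40 + 30 = 930 m.
Lower bound: ⌈930/310⌉ = 3 paper rolls.
A packing using 3 paper rolls:
  roll 1: 240 + 70 = 310
  roll 2: 190 + 90 + 30 = 310
  roll 3: 170 + 100 + 40 = 310
This matches the lower bound, so 3 is optimal.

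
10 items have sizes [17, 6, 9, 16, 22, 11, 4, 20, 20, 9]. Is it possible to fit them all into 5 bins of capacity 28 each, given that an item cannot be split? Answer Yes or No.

Total = 134; ⌈134/28⌉ = 5.
The bound of 5 does not rule out 5, but exhaustive search shows no assignment into 5 bins of capacity 28 exists — the minimum is 6.

No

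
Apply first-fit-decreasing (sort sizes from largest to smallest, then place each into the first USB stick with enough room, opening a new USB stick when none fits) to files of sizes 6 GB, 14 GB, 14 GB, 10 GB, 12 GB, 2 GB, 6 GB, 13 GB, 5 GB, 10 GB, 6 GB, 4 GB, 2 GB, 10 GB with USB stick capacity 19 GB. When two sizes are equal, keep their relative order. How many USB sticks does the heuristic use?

7

Sorted descending: 14, 14, 13, 12, 10, 10, 10, 6, 6, 6, 5, 4, 2, 2.
  14 → USB stick 1 (new)  [load 14/19]
  14 → USB stick 2 (new)  [load 14/19]
  13 → USB stick 3 (new)  [load 13/19]
  12 → USB stick 4 (new)  [load 12/19]
  10 → USB stick 5 (new)  [load 10/19]
  10 → USB stick 6 (new)  [load 10/19]
  10 → USB stick 7 (new)  [load 10/19]
  6 → USB stick 3  [load 19/19]
  6 → USB stick 4  [load 18/19]
  6 → USB stick 5  [load 16/19]
  5 → USB stick 1  [load 19/19]
  4 → USB stick 2  [load 18/19]
  2 → USB stick 5  [load 18/19]
  2 → USB stick 6  [load 12/19]
7 USB sticks opened.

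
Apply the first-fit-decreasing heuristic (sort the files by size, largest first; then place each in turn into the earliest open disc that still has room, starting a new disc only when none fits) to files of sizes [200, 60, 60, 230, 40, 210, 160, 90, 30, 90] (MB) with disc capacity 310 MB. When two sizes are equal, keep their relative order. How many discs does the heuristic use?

Sorted descending: 230, 210, 200, 160, 90, 90, 60, 60, 40, 30.
  230 → disc 1 (new)  [load 230/310]
  210 → disc 2 (new)  [load 210/310]
  200 → disc 3 (new)  [load 200/310]
  160 → disc 4 (new)  [load 160/310]
  90 → disc 2  [load 300/310]
  90 → disc 3  [load 290/310]
  60 → disc 1  [load 290/310]
  60 → disc 4  [load 220/310]
  40 → disc 4  [load 260/310]
  30 → disc 4  [load 290/310]
4 discs opened.

4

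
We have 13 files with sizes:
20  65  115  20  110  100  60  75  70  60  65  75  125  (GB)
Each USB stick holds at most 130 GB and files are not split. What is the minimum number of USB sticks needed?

Total = 125 + 115 + 110 + 100 + 75 + 75 + 70 + 65 + 65 + 60 + 60 + 20 + 20 = 960 GB.
Lower bound: ⌈960/130⌉ = 8 USB sticks.
A packing using 9 USB sticks:
  USB stick 1: 125 = 125
  USB stick 2: 115 = 115
  USB stick 3: 110 + 20 = 130
  USB stick 4: 100 + 20 = 120
  USB stick 5: 75 = 75
  USB stick 6: 75 = 75
  USB stick 7: 70 + 60 = 130
  USB stick 8: 65 + 65 = 130
  USB stick 9: 60 = 60
No arrangement into 8 USB sticks stays within capacity, so 9 is optimal.

9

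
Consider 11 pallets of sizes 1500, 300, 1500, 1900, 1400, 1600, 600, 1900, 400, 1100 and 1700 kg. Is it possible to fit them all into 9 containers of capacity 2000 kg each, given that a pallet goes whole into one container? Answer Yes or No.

A valid assignment using 8 containers:
  container 1: 1900 = 1900
  container 2: 1900 = 1900
  container 3: 1700 + 300 = 2000
  container 4: 1600 + 400 = 2000
  container 5: 1500 = 1500
  container 6: 1500 = 1500
  container 7: 1400 + 600 = 2000
  container 8: 1100 = 1100
That uses only 8 ≤ 9, so 9 containers are enough.

Yes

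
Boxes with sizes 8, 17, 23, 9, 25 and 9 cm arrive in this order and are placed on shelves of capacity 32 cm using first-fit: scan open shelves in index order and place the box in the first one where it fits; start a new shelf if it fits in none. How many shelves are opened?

  8 → shelf 1 (new)  [load 8/32]
  17 → shelf 1  [load 25/32]
  23 → shelf 2 (new)  [load 23/32]
  9 → shelf 2  [load 32/32]
  25 → shelf 3 (new)  [load 25/32]
  9 → shelf 4 (new)  [load 9/32]
4 shelves opened.

4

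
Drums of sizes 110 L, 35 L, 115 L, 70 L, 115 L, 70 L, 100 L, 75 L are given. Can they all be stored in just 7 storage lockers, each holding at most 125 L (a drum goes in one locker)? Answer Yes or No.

A valid assignment using 7 storage lockers:
  locker 1: 115 = 115
  locker 2: 115 = 115
  locker 3: 110 = 110
  locker 4: 100 = 100
  locker 5: 75 + 35 = 110
  locker 6: 70 = 70
  locker 7: 70 = 70
Every load is within 125 L, so 7 storage lockers suffice.

Yes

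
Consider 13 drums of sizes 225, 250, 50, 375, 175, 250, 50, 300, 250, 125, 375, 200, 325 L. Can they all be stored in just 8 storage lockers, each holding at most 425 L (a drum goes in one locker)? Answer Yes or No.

Yes

A valid assignment using 8 storage lockers:
  locker 1: 375 + 50 = 425
  locker 2: 375 + 50 = 425
  locker 3: 325 = 325
  locker 4: 300 + 125 = 425
  locker 5: 250 + 175 = 425
  locker 6: 250 = 250
  locker 7: 250 = 250
  locker 8: 225 + 200 = 425
Every load is within 425 L, so 8 storage lockers suffice.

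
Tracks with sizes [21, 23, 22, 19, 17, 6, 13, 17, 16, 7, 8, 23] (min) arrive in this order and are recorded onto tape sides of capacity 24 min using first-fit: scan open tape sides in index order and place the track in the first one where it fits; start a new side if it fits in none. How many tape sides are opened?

  21 → side 1 (new)  [load 21/24]
  23 → side 2 (new)  [load 23/24]
  22 → side 3 (new)  [load 22/24]
  19 → side 4 (new)  [load 19/24]
  17 → side 5 (new)  [load 17/24]
  6 → side 5  [load 23/24]
  13 → side 6 (new)  [load 13/24]
  17 → side 7 (new)  [load 17/24]
  16 → side 8 (new)  [load 16/24]
  7 → side 6  [load 20/24]
  8 → side 8  [load 24/24]
  23 → side 9 (new)  [load 23/24]
9 tape sides opened.

9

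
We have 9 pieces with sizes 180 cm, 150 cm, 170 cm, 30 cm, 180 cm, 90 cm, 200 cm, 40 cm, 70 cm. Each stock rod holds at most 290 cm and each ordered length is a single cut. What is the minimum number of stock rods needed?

Total = 200 + 180 + 180 + 170 + 150 + 90 + 70 + 40 + 30 = 1110 cm.
Lower bound: ⌈1110/290⌉ = 4 stock rods.
Also, 5 pieces each exceed 145 cm, and no two of those can share a stock rod, so at least 5 stock rods are needed.
A packing using 5 stock rods:
  stock rod 1: 200 + 90 = 290
  stock rod 2: 180 + 70 + 40 = 290
  stock rod 3: 180 + 30 = 210
  stock rod 4: 170 = 170
  stock rod 5: 150 = 150
This matches the lower bound, so 5 is optimal.

5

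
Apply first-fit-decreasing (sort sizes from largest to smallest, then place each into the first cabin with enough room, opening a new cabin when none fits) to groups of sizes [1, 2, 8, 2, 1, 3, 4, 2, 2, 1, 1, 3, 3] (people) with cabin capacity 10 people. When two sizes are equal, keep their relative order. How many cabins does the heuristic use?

4

Sorted descending: 8, 4, 3, 3, 3, 2, 2, 2, 2, 1, 1, 1, 1.
  8 → cabin 1 (new)  [load 8/10]
  4 → cabin 2 (new)  [load 4/10]
  3 → cabin 2  [load 7/10]
  3 → cabin 2  [load 10/10]
  3 → cabin 3 (new)  [load 3/10]
  2 → cabin 1  [load 10/10]
  2 → cabin 3  [load 5/10]
  2 → cabin 3  [load 7/10]
  2 → cabin 3  [load 9/10]
  1 → cabin 3  [load 10/10]
  1 → cabin 4 (new)  [load 1/10]
  1 → cabin 4  [load 2/10]
  1 → cabin 4  [load 3/10]
4 cabins opened.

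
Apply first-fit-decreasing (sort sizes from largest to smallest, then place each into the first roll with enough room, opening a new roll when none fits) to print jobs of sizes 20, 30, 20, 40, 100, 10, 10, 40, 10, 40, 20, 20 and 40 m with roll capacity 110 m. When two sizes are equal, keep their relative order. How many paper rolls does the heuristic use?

Sorted descending: 100, 40, 40, 40, 40, 30, 20, 20, 20, 20, 10, 10, 10.
  100 → roll 1 (new)  [load 100/110]
  40 → roll 2 (new)  [load 40/110]
  40 → roll 2  [load 80/110]
  40 → roll 3 (new)  [load 40/110]
  40 → roll 3  [load 80/110]
  30 → roll 2  [load 110/110]
  20 → roll 3  [load 100/110]
  20 → roll 4 (new)  [load 20/110]
  20 → roll 4  [load 40/110]
  20 → roll 4  [load 60/110]
  10 → roll 1  [load 110/110]
  10 → roll 3  [load 110/110]
  10 → roll 4  [load 70/110]
4 paper rolls opened.

4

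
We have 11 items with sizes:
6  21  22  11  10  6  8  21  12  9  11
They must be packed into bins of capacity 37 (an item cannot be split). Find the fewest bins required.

4

Total = 22 + 21 + 21 + 12 + 11 + 11 + 10 + 9 + 8 + 6 + 6 = 137.
Lower bound: ⌈137/37⌉ = 4 bins.
A packing using 4 bins:
  bin 1: 22 + 12 = 34
  bin 2: 21 + 11 = 32
  bin 3: 21 + 10 + 6 = 37
  bin 4: 11 + 9 + 8 + 6 = 34
This matches the lower bound, so 4 is optimal.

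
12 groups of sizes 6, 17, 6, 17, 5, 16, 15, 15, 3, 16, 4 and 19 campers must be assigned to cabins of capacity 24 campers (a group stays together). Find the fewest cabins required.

Total = 19 + 17 + 17 + 16 + 16 + 15 + 15 + 6 + 6 + 5 + 4 + 3 = 139 campers.
Lower bound: ⌈139/24⌉ = 6 cabins.
Also, 7 groups each exceed 12 campers, and no two of those can share a cabin, so at least 7 cabins are needed.
A packing using 7 cabins:
  cabin 1: 19 + 5 = 24
  cabin 2: 17 + 6 = 23
  cabin 3: 17 + 6 = 23
  cabin 4: 16 + 4 + 3 = 23
  cabin 5: 16 = 16
  cabin 6: 15 = 15
  cabin 7: 15 = 15
This matches the lower bound, so 7 is optimal.

7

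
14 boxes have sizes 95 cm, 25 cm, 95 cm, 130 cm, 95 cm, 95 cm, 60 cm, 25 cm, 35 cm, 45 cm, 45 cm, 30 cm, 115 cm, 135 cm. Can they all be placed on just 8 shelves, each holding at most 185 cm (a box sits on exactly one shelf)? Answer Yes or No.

Yes

A valid assignment using 7 shelves:
  shelf 1: 135 + 45 = 180
  shelf 2: 130 + 45 = 175
  shelf 3: 115 + 60 = 175
  shelf 4: 95 + 35 + 30 + 25 = 185
  shelf 5: 95 + 25 = 120
  shelf 6: 95 = 95
  shelf 7: 95 = 95
That uses only 7 ≤ 8, so 8 shelves are enough.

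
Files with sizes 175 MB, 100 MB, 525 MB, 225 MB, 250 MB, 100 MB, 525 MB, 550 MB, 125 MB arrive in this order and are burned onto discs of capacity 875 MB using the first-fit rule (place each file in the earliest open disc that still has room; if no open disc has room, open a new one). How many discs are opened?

4

  175 → disc 1 (new)  [load 175/875]
  100 → disc 1  [load 275/875]
  525 → disc 1  [load 800/875]
  225 → disc 2 (new)  [load 225/875]
  250 → disc 2  [load 475/875]
  100 → disc 2  [load 575/875]
  525 → disc 3 (new)  [load 525/875]
  550 → disc 4 (new)  [load 550/875]
  125 → disc 2  [load 700/875]
4 discs opened.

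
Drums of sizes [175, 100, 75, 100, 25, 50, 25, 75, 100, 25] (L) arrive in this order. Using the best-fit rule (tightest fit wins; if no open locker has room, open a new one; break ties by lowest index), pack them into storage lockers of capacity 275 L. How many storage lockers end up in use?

  175 → locker 1 (new)  [load 175/275]
  100 → locker 1  [load 275/275]
  75 → locker 2 (new)  [load 75/275]
  100 → locker 2  [load 175/275]
  25 → locker 2  [load 200/275]
  50 → locker 2  [load 250/275]
  25 → locker 2  [load 275/275]
  75 → locker 3 (new)  [load 75/275]
  100 → locker 3  [load 175/275]
  25 → locker 3  [load 200/275]
3 storage lockers opened.

3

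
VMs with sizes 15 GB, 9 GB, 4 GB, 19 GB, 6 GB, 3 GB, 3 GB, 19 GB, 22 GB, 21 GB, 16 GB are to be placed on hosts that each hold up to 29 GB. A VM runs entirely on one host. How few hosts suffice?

6

Total = 22 + 21 + 19 + 19 + 16 + 15 + 9 + 6 + 4 + 3 + 3 = 137 GB.
Lower bound: ⌈137/29⌉ = 5 hosts.
Also, 6 VMs each exceed 29/2 GB, and no two of those can share a host, so at least 6 hosts are needed.
A packing using 6 hosts:
  host 1: 22 + 6 = 28
  host 2: 21 + 4 + 3 = 28
  host 3: 19 + 9 = 28
  host 4: 19 + 3 = 22
  host 5: 16 = 16
  host 6: 15 = 15
This matches the lower bound, so 6 is optimal.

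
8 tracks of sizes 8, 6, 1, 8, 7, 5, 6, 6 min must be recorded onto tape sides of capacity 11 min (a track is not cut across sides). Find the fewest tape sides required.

6

Total = 8 + 8 + 7 + 6 + 6 + 6 + 5 + 1 = 47 min.
Lower bound: ⌈47/11⌉ = 5 tape sides.
Also, 6 tracks each exceed 11/2 min, and no two of those can share a side, so at least 6 tape sides are needed.
A packing using 6 tape sides:
  side 1: 8 + 1 = 9
  side 2: 8 = 8
  side 3: 7 = 7
  side 4: 6 + 5 = 11
  side 5: 6 = 6
  side 6: 6 = 6
This matches the lower bound, so 6 is optimal.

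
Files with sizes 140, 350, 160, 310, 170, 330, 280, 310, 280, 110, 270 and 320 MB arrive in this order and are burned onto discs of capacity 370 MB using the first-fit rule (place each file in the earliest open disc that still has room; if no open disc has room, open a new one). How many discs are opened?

  140 → disc 1 (new)  [load 140/370]
  350 → disc 2 (new)  [load 350/370]
  160 → disc 1  [load 300/370]
  310 → disc 3 (new)  [load 310/370]
  170 → disc 4 (new)  [load 170/370]
  330 → disc 5 (new)  [load 330/370]
  280 → disc 6 (new)  [load 280/370]
  310 → disc 7 (new)  [load 310/370]
  280 → disc 8 (new)  [load 280/370]
  110 → disc 4  [load 280/370]
  270 → disc 9 (new)  [load 270/370]
  320 → disc 10 (new)  [load 320/370]
10 discs opened.

10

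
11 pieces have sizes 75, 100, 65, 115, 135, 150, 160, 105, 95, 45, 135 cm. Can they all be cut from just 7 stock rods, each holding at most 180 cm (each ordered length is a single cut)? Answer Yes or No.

Total = 1180 cm; ⌈1180/180⌉ = 7.
8 pieces each exceed half the capacity and cannot share a stock rod, forcing at least 8 stock rods.
At least 8 stock rods are required, but only 7 are allowed.

No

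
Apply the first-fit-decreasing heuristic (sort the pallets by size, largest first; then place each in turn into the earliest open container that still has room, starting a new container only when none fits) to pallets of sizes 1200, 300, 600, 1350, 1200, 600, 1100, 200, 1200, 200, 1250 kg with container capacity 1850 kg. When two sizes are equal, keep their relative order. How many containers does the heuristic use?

Sorted descending: 1350, 1250, 1200, 1200, 1200, 1100, 600, 600, 300, 200, 200.
  1350 → container 1 (new)  [load 1350/1850]
  1250 → container 2 (new)  [load 1250/1850]
  1200 → container 3 (new)  [load 1200/1850]
  1200 → container 4 (new)  [load 1200/1850]
  1200 → container 5 (new)  [load 1200/1850]
  1100 → container 6 (new)  [load 1100/1850]
  600 → container 2  [load 1850/1850]
  600 → container 3  [load 1800/1850]
  300 → container 1  [load 1650/1850]
  200 → container 1  [load 1850/1850]
  200 → container 4  [load 1400/1850]
6 containers opened.

6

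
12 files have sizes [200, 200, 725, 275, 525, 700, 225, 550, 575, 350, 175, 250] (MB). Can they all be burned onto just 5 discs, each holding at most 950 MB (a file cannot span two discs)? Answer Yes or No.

Total = 4750 MB; ⌈4750/950⌉ = 5.
The bound of 5 does not rule out 5, but exhaustive search shows no assignment into 5 discs of capacity 950 MB exists — the minimum is 6.

No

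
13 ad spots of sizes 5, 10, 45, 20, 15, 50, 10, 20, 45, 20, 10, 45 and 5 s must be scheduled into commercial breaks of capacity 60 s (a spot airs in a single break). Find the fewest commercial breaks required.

5

Total = 50 + 45 + 45 + 45 + 20 + 20 + 20 + 15 + 10 + 10 + 10 + 5 + 5 = 300 s.
Lower bound: ⌈300/60⌉ = 5 commercial breaks.
A packing using 5 commercial breaks:
  break 1: 50 + 10 = 60
  break 2: 45 + 15 = 60
  break 3: 45 + 10 + 5 = 60
  break 4: 45 + 10 + 5 = 60
  break 5: 20 + 20 + 20 = 60
This matches the lower bound, so 5 is optimal.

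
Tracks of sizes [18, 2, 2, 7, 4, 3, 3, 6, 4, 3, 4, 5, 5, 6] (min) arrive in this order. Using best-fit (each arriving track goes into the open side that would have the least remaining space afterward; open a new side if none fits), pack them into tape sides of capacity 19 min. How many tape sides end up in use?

5

  18 → side 1 (new)  [load 18/19]
  2 → side 2 (new)  [load 2/19]
  2 → side 2  [load 4/19]
  7 → side 2  [load 11/19]
  4 → side 2  [load 15/19]
  3 → side 2  [load 18/19]
  3 → side 3 (new)  [load 3/19]
  6 → side 3  [load 9/19]
  4 → side 3  [load 13/19]
  3 → side 3  [load 16/19]
  4 → side 4 (new)  [load 4/19]
  5 → side 4  [load 9/19]
  5 → side 4  [load 14/19]
  6 → side 5 (new)  [load 6/19]
5 tape sides opened.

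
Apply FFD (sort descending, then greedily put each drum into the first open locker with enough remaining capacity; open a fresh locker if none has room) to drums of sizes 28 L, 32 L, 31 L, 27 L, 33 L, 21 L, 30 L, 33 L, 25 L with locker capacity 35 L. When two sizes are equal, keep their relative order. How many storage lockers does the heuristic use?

9

Sorted descending: 33, 33, 32, 31, 30, 28, 27, 25, 21.
  33 → locker 1 (new)  [load 33/35]
  33 → locker 2 (new)  [load 33/35]
  32 → locker 3 (new)  [load 32/35]
  31 → locker 4 (new)  [load 31/35]
  30 → locker 5 (new)  [load 30/35]
  28 → locker 6 (new)  [load 28/35]
  27 → locker 7 (new)  [load 27/35]
  25 → locker 8 (new)  [load 25/35]
  21 → locker 9 (new)  [load 21/35]
9 storage lockers opened.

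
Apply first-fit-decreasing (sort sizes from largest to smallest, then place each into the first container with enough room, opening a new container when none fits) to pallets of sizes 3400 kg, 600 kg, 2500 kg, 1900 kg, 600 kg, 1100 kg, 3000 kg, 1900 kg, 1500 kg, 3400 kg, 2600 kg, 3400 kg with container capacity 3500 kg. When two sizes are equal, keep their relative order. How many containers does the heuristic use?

8

Sorted descending: 3400, 3400, 3400, 3000, 2600, 2500, 1900, 1900, 1500, 1100, 600, 600.
  3400 → container 1 (new)  [load 3400/3500]
  3400 → container 2 (new)  [load 3400/3500]
  3400 → container 3 (new)  [load 3400/3500]
  3000 → container 4 (new)  [load 3000/3500]
  2600 → container 5 (new)  [load 2600/3500]
  2500 → container 6 (new)  [load 2500/3500]
  1900 → container 7 (new)  [load 1900/3500]
  1900 → container 8 (new)  [load 1900/3500]
  1500 → container 7  [load 3400/3500]
  1100 → container 8  [load 3000/3500]
  600 → container 5  [load 3200/3500]
  600 → container 6  [load 3100/3500]
8 containers opened.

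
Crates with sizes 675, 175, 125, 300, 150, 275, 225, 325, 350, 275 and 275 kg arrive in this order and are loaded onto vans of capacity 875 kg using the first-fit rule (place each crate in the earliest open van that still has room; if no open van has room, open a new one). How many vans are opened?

  675 → van 1 (new)  [load 675/875]
  175 → van 1  [load 850/875]
  125 → van 2 (new)  [load 125/875]
  300 → van 2  [load 425/875]
  150 → van 2  [load 575/875]
  275 → van 2  [load 850/875]
  225 → van 3 (new)  [load 225/875]
  325 → van 3  [load 550/875]
  350 → van 4 (new)  [load 350/875]
  275 → van 3  [load 825/875]
  275 → van 4  [load 625/875]
4 vans opened.

4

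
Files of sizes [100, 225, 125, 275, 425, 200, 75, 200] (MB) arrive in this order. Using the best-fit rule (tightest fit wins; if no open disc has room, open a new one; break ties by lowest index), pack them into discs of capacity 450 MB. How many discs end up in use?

  100 → disc 1 (new)  [load 100/450]
  225 → disc 1  [load 325/450]
  125 → disc 1  [load 450/450]
  275 → disc 2 (new)  [load 275/450]
  425 → disc 3 (new)  [load 425/450]
  200 → disc 4 (new)  [load 200/450]
  75 → disc 2  [load 350/450]
  200 → disc 4  [load 400/450]
4 discs opened.

4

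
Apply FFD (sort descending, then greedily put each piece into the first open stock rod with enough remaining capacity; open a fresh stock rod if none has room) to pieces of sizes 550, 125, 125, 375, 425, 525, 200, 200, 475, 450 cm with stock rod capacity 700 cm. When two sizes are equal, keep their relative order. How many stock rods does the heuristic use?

6

Sorted descending: 550, 525, 475, 450, 425, 375, 200, 200, 125, 125.
  550 → stock rod 1 (new)  [load 550/700]
  525 → stock rod 2 (new)  [load 525/700]
  475 → stock rod 3 (new)  [load 475/700]
  450 → stock rod 4 (new)  [load 450/700]
  425 → stock rod 5 (new)  [load 425/700]
  375 → stock rod 6 (new)  [load 375/700]
  200 → stock rod 3  [load 675/700]
  200 → stock rod 4  [load 650/700]
  125 → stock rod 1  [load 675/700]
  125 → stock rod 2  [load 650/700]
6 stock rods opened.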